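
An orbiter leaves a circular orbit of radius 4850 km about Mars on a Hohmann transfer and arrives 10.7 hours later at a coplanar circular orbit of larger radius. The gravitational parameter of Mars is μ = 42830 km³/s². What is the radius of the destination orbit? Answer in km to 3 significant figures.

r₂ = 32400 km

Transfer time t = 10.7 hours = 38520 s, and t = π√(a_t³/μ).
So a_t = (μ t²/π²)^(1/3) = (42830 × (38520)² / π²)^(1/3) = 18604 km.
Since a_t = (r₁ + r₂)/2, r₂ = 2a_t − r₁ = 2×18604 − 4850 = 32358 km.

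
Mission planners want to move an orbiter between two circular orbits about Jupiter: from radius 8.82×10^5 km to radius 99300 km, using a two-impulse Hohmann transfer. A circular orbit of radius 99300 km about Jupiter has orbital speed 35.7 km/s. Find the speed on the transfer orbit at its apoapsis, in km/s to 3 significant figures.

From the circular-orbit relation v² = μ/r at r = 99300 km: μ = v²r = (35.7)² × 99300 = 1.26557×10^8 km³/s².
The Hohmann ellipse has a_t = (r₁ + r₂)/2 = 4.9065×10^5 km.
At apoapsis, r = 8.820×10^5 km.
From the vis-viva equation, v = √[μ(2/r − 1/a_t)] = 5.389 km/s.

v = 5.39 km/s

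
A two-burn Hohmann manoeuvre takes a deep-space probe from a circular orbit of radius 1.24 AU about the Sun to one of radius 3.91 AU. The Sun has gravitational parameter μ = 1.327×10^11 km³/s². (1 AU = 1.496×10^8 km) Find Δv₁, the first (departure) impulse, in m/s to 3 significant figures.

In km: r₁ = 1.24 × 1.496×10^8 = 1.85504×10^8 km; r₂ = 3.91 × 1.496×10^8 = 5.84936×10^8 km.
Transfer-ellipse semi-major axis a_t = (r₁ + r₂)/2 = (1.85504×10^8 + 5.84936×10^8)/2 = 3.8522×10^8 km.
Circular speed at r = 1.85504×10^8 km: v_c = √(μ/r) = 26.746 km/s.
Transfer-orbit speed at the same r (vis-viva, a = a_t): v_t = √[μ(2/r − 1/a_t)] = 32.958 km/s.
Δv₁ = |v_t − v_c| = |32.958 − 26.746| = 6.212 km/s.

Δv₁ = 6210 m/s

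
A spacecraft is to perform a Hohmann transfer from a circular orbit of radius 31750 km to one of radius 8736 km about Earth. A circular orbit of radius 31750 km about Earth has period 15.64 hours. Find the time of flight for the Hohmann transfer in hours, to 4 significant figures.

t = 3.981 hours

From Kepler's third law T² = 4π²r³/μ at r = 31750 km, T = 15.64 hours = 15.64 × 3600 s = 56304 s: μ = 4π²r³/T² = 3.98577×10^5 km³/s².
Semi-major axis of the transfer orbit: a_t = (31750 + 8736)/2 = 20243 km.
Transfer time t = π√(a_t³/μ) = π√((20243)³ / 3.98577×10^5) = 14330 s.
Converting: 14330 s ÷ 3600 s/hour = 3.981 hours.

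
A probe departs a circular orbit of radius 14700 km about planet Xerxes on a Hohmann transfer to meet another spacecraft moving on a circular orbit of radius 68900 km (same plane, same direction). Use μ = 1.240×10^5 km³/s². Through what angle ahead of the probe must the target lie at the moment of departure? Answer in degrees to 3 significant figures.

φ = 94.9°

The Hohmann ellipse has a_t = (r₁ + r₂)/2 = 41800 km.
Transfer time t = π√(a_t³/μ) = 76244 s.
Target angular speed ω₂ = √(μ/r₂³) = 1.9471×10^-5 rad/s.
Angle swept by the target during transfer: ω₂·t = 1.4845 rad = 85.06°.
Arrival is 180° from departure on the ellipse, so φ = 180° − 85.06° = 94.9°.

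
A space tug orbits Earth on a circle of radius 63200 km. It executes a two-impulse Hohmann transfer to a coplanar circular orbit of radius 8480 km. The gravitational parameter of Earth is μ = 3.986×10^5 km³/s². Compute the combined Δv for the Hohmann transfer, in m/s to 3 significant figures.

The Hohmann ellipse has a_t = (r₁ + r₂)/2 = 35840 km.
Circular speed at r₁: v₁ = √(μ/r₁) = √(3.986×10^5/63200) = 2.5114 km/s.
On the transfer ellipse at r₁, v² = μ(2/r − 1/a) gives v_a = √[μ(2/r₁ − 1/a_t)] = 1.2216 km/s.
First burn Δv₁ = |v_a − v₁| = 1.290 km/s.
At r₂, v₂ = √(μ/r₂) = 6.856 km/s.
Transfer-orbit speed at r₂: v_p = √[μ(2/r₂ − 1/a_t)] = 9.104 km/s.
Second burn Δv₂ = |v₂ − v_p| = 2.248 km/s.
Δv = Δv₁ + Δv₂ = 1.290 + 2.248 = 3.538 km/s.

Δv = 3540 m/s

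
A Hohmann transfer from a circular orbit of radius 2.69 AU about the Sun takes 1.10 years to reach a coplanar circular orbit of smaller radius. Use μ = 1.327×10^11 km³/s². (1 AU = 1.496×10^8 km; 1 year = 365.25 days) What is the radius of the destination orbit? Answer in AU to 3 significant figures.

In km: r₁ = 2.69 × 1.496×10^8 = 4.02424×10^8 km.
Transfer time t = 1.10 years × 365.25 × 86400 s = 3.471336×10^7 s, and t = π√(a_t³/μ).
So a_t = (μ t²/π²)^(1/3) = (1.327×10^11 × (3.471336×10^7)² / π²)^(1/3) = 2.5304×10^8 km.
Since a_t = (r₁ + r₂)/2, r₂ = 2a_t − r₁ = 2×2.5304×10^8 − 4.02424×10^8 = 1.03656×10^8 km.
In AU: r₂ = 1.03656×10^8 / 1.496×10^8 = 0.693 AU.

r₂ = 0.693 AU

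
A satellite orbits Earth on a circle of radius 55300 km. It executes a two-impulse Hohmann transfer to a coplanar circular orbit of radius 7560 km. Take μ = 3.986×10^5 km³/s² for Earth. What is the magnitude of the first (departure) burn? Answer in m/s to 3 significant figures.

Δv₁ = 1370 m/s

The Hohmann ellipse has a_t = (r₁ + r₂)/2 = 31430 km.
Circular speed at r = 55300 km: v_c = √(μ/r) = 2.685 km/s.
Transfer-orbit speed at the same r (vis-viva, a = a_t): v_t = √[μ(2/r − 1/a_t)] = 1.317 km/s.
Δv₁ = |v_t − v_c| = |1.317 − 2.685| = 1.368 km/s.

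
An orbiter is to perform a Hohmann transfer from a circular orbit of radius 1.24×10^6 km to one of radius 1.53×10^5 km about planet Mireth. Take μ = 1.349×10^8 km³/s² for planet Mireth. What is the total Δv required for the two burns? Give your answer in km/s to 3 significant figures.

Transfer-ellipse semi-major axis a_t = (r₁ + r₂)/2 = (1.240×10^6 + 1.530×10^5)/2 = 6.965×10^5 km.
Circular speed at r₁: v₁ = √(μ/r₁) = √(1.349×10^8/1.240×10^6) = 10.4303 km/s.
Transfer-orbit speed at r₁ (v² = μ(2/r − 1/a)): v_a = √[μ(2/r₁ − 1/a_t)] = 4.88855 km/s.
First burn Δv₁ = |v_a − v₁| = 5.542 km/s.
At r₂, v₂ = √(μ/r₂) = 29.6934 km/s.
Transfer-orbit speed at r₂: v_p = √[μ(2/r₂ − 1/a_t)] = 39.6196 km/s.
Second burn Δv₂ = |v₂ − v_p| = 9.926 km/s.
Total Δv = Δv₁ + Δv₂ = 15.47 km/s.

Δv = 15.5 km/s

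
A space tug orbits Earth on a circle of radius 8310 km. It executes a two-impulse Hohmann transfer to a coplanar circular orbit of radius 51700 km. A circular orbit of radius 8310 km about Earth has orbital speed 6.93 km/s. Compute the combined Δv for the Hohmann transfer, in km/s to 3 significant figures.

Δv = 3.48 km/s

From the circular-orbit relation v² = μ/r at r = 8310 km: μ = v²r = (6.93)² × 8310 = 3.99087×10^5 km³/s².
The Hohmann ellipse has a_t = (r₁ + r₂)/2 = 30005 km.
Circular speed at r₁: v₁ = √(μ/r₁) = √(3.99087×10^5/8310) = 6.930 km/s.
Transfer-orbit speed at r₁ (vis-viva): v_p = √[μ(2/r₁ − 1/a_t)] = 9.097 km/s.
First burn Δv₁ = |v_p − v₁| = 2.167 km/s.
At r₂, v₂ = √(μ/r₂) = 2.778 km/s.
Transfer-orbit speed at r₂: v_a = √[μ(2/r₂ − 1/a_t)] = 1.462 km/s.
Second burn Δv₂ = |v₂ − v_a| = 1.316 km/s.
Δv = Δv₁ + Δv₂ = 2.167 + 1.316 = 3.483 km/s.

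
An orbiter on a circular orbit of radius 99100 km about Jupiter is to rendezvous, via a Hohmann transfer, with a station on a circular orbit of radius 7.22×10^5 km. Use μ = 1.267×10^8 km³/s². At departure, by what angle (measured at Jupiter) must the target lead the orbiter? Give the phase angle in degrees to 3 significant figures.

φ = 103°

Transfer-ellipse semi-major axis a_t = (r₁ + r₂)/2 = (99100 + 7.220×10^5)/2 = 4.1055×10^5 km.
The half-period of the transfer ellipse is t = π√(a_t³/μ) = 73420 s.
Target angular speed ω₂ = √(μ/r₂³) = 1.835×10^-5 rad/s.
Angle swept by the target during transfer: ω₂·t = 1.347 rad = 77.18°.
Arrival is 180° from departure on the ellipse, so φ = 180° − 77.18° = 103°.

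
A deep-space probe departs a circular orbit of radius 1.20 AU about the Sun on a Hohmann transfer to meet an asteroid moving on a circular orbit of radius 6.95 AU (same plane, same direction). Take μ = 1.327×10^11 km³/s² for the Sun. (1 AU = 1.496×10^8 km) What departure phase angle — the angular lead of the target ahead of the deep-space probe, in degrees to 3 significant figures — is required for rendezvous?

In km: r₁ = 1.20 × 1.496×10^8 = 1.7952×10^8 km; r₂ = 6.95 × 1.496×10^8 = 1.03972×10^9 km.
Transfer-ellipse semi-major axis a_t = (r₁ + r₂)/2 = (1.7952×10^8 + 1.03972×10^9)/2 = 6.0962×10^8 km.
Transfer time t = π√(a_t³/μ) = 1.298085×10^8 s.
The target's mean motion on its circular orbit is ω₂ = √(μ/r₂³) = 1.086578×10^-8 rad/s.
Angle swept by the target during transfer: ω₂·t = 1.41047 rad = 80.81°.
The deep-space probe traverses 180° on the transfer ellipse, so the target must lead by 180° − 80.81° = 99.2°.

φ = 99.2°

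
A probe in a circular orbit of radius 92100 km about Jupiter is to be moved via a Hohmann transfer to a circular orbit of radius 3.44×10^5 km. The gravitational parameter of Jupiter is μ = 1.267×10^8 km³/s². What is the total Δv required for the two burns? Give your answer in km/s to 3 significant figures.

Semi-major axis of the transfer orbit: a_t = (92100 + 3.440×10^5)/2 = 2.1805×10^5 km.
At r₁ the circular-orbit speed is v₁ = √(μ/r₁) = 37.09014 km/s.
Transfer-orbit speed at r₁ (vis-viva equation): v_p = √[μ(2/r₁ − 1/a_t)] = 46.58646 km/s.
First burn Δv₁ = |v_p − v₁| = 9.4963 km/s.
At r₂, v₂ = √(μ/r₂) = 19.1915 km/s.
Transfer-orbit speed at r₂: v_a = √[μ(2/r₂ − 1/a_t)] = 12.4727 km/s.
Second burn Δv₂ = |v₂ − v_a| = 6.7188 km/s.
Total Δv = Δv₁ + Δv₂ = 16.22 km/s.

Δv = 16.2 km/s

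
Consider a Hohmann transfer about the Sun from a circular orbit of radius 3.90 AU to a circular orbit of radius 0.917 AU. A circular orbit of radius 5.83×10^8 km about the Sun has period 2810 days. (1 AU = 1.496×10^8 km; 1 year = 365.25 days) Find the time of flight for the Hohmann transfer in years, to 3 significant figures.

t = 1.87 years

From Kepler's third law T² = 4π²r³/μ at r = 5.83×10^8 km, T = 2810 days = 2810 × 86400 s = 2.42784×10^8 s: μ = 4π²r³/T² = 1.32717×10^11 km³/s².
In km: r₁ = 3.90 × 1.496×10^8 = 5.8344×10^8 km; r₂ = 0.917 × 1.496×10^8 = 1.371832×10^8 km.
The Hohmann ellipse has a_t = (r₁ + r₂)/2 = 3.603116×10^8 km.
Half the transfer-orbit period gives t = π√(a_t³/μ) = 5.898×10^7 s.
Converting: 5.898×10^7 s ÷ 3.15576×10^7 s/year (365.25 × 86400) = 1.87 years.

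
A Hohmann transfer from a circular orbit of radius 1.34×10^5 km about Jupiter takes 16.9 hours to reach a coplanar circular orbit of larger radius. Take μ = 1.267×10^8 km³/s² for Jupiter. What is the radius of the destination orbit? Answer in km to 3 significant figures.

Transfer time t = 16.9 hours = 60840 s, and t = π√(a_t³/μ).
So a_t = (μ t²/π²)^(1/3) = (1.267×10^8 × (60840)² / π²)^(1/3) = 3.6220×10^5 km.
Since a_t = (r₁ + r₂)/2, r₂ = 2a_t − r₁ = 2×3.6220×10^5 − 1.340×10^5 = 5.904×10^5 km.

r₂ = 5.90×10^5 km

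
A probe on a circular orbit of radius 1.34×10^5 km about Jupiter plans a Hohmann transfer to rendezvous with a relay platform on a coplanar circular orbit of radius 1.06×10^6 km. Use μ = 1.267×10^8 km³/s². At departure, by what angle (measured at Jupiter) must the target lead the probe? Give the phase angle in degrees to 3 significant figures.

φ = 104°

The Hohmann ellipse has a_t = (r₁ + r₂)/2 = 5.970×10^5 km.
Transfer time t = π√(a_t³/μ) = 1.28743×10^5 s.
The target's mean motion on its circular orbit is ω₂ = √(μ/r₂³) = 1.03141×10^-5 rad/s.
Angle swept by the target during transfer: ω₂·t = 1.3279 rad = 76.08°.
Arrival is 180° from departure on the ellipse, so φ = 180° − 76.08° = 104°.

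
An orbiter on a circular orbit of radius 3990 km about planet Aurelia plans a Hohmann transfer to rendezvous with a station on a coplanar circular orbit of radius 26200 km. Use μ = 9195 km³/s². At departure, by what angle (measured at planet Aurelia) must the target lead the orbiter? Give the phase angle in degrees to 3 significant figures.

The Hohmann ellipse has a_t = (r₁ + r₂)/2 = 15095 km.
The half-period of the transfer ellipse is t = π√(a_t³/μ) = 60760 s.
The target's mean motion on its circular orbit is ω₂ = √(μ/r₂³) = 2.261×10^-5 rad/s.
Angle swept by the target during transfer: ω₂·t = 1.374 rad = 78.72°.
Arrival is 180° from departure on the ellipse, so φ = 180° − 78.72° = 101°.

φ = 101°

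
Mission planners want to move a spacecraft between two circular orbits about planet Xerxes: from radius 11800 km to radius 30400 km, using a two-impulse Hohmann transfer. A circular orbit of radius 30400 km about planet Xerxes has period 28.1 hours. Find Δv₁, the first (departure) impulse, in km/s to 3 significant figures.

Δv₁ = 0.607 km/s

From Kepler's third law T² = 4π²r³/μ at r = 30400 km, T = 28.1 hours = 28.1 × 3600 s = 1.0116×10^5 s: μ = 4π²r³/T² = 1.08383×10^5 km³/s².
Transfer-ellipse semi-major axis a_t = (r₁ + r₂)/2 = (11800 + 30400)/2 = 21100 km.
Circular speed at r = 11800 km: v_c = √(μ/r) = 3.0307 km/s.
Vis-viva on the transfer ellipse at r = 11800 km gives v_t = √[μ(2/r − 1/a_t)] = 3.6378 km/s.
Δv₁ = |v_t − v_c| = |3.6378 − 3.0307| = 0.6071 km/s.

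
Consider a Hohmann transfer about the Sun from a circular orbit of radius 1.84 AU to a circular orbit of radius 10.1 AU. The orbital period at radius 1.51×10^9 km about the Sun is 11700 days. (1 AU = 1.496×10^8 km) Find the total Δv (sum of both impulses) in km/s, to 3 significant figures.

From Kepler's third law T² = 4π²r³/μ at r = 1.51×10^9 km, T = 11700 days = 11700 × 86400 s = 1.01088×10^9 s: μ = 4π²r³/T² = 1.33012×10^11 km³/s².
In km: r₁ = 1.84 × 1.496×10^8 = 2.75264×10^8 km; r₂ = 10.1 × 1.496×10^8 = 1.51096×10^9 km.
Transfer-ellipse semi-major axis a_t = (r₁ + r₂)/2 = (2.75264×10^8 + 1.51096×10^9)/2 = 8.93112×10^8 km.
Circular speed at r₁: v₁ = √(μ/r₁) = √(1.33012×10^11/2.75264×10^8) = 21.98 km/s.
Transfer-orbit speed at r₁ (vis-viva): v_p = √[μ(2/r₁ − 1/a_t)] = 28.59 km/s.
First burn Δv₁ = |v_p − v₁| = 6.610 km/s.
At r₂, v₂ = √(μ/r₂) = 9.383 km/s.
Transfer-orbit speed at r₂: v_a = √[μ(2/r₂ − 1/a_t)] = 5.209 km/s.
Second burn Δv₂ = |v₂ − v_a| = 4.174 km/s.
Δv = Δv₁ + Δv₂ = 6.610 + 4.174 = 10.78 km/s.

Δv = 10.8 km/s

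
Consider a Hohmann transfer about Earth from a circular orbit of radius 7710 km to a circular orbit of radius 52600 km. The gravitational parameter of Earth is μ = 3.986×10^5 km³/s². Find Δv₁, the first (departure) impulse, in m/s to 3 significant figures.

Semi-major axis of the transfer orbit: a_t = (7710 + 52600)/2 = 30155 km.
Circular speed at r = 7710 km: v_c = √(μ/r) = 7.190 km/s.
Vis-viva on the transfer ellipse at r = 7710 km gives v_t = √[μ(2/r − 1/a_t)] = 9.496 km/s.
Δv₁ = |v_t − v_c| = |9.496 − 7.190| = 2.306 km/s.

Δv₁ = 2310 m/s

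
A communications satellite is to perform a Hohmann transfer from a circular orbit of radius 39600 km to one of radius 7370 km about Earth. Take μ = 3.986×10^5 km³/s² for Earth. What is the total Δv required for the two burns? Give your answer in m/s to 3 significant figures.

The Hohmann ellipse has a_t = (r₁ + r₂)/2 = 23485 km.
Circular speed at r₁: v₁ = √(μ/r₁) = √(3.986×10^5/39600) = 3.1726 km/s.
On the transfer ellipse at r₁, vis-viva gives v_a = √[μ(2/r₁ − 1/a_t)] = 1.7773 km/s.
First burn Δv₁ = |v_a − v₁| = 1.3953 km/s.
Circular speed at r₂: v₂ = √(μ/r₂) = 7.354191 km/s.
Transfer-orbit speed at r₂: v_p = √[μ(2/r₂ − 1/a_t)] = 9.549645 km/s.
Second burn Δv₂ = |v₂ − v_p| = 2.1955 km/s.
Total Δv = Δv₁ + Δv₂ = 3.591 km/s.

Δv = 3590 m/s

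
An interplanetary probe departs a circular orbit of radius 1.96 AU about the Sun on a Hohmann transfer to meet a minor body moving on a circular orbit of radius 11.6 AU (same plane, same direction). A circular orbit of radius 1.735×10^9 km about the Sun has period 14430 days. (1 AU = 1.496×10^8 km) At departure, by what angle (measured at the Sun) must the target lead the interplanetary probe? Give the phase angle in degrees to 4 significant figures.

φ = 99.57°

From Kepler's third law T² = 4π²r³/μ at r = 1.735×10^9 km, T = 14430 days = 14430 × 86400 s = 1.246752×10^9 s: μ = 4π²r³/T² = 1.32647×10^11 km³/s².
In km: r₁ = 1.96 × 1.496×10^8 = 2.93216×10^8 km; r₂ = 11.6 × 1.496×10^8 = 1.73536×10^9 km.
Semi-major axis of the transfer orbit: a_t = (2.93216×10^8 + 1.73536×10^9)/2 = 1.014288×10^9 km.
The half-period of the transfer ellipse is t = π√(a_t³/μ) = 2.7864×10^8 s.
The target's mean motion on its circular orbit is ω₂ = √(μ/r₂³) = 5.0381×10^-9 rad/s.
Angle swept by the target during transfer: ω₂·t = 1.4038 rad = 80.43°.
The interplanetary probe traverses 180° on the transfer ellipse, so the target must lead by 180° − 80.43° = 99.57°.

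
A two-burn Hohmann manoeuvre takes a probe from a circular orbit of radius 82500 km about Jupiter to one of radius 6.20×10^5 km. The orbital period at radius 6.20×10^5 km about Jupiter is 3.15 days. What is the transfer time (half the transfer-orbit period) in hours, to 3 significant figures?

From Kepler's third law T² = 4π²r³/μ at r = 6.20×10^5 km, T = 3.15 days = 3.15 × 86400 s = 2.7216×10^5 s: μ = 4π²r³/T² = 1.27024×10^8 km³/s².
Semi-major axis of the transfer orbit: a_t = (82500 + 6.200×10^5)/2 = 3.5125×10^5 km.
Transfer time t = π√(a_t³/μ) = π√((3.5125×10^5)³ / 1.27024×10^8) = 58030 s.
Converting: 58030 s ÷ 3600 s/hour = 16.1 hours.

t = 16.1 hours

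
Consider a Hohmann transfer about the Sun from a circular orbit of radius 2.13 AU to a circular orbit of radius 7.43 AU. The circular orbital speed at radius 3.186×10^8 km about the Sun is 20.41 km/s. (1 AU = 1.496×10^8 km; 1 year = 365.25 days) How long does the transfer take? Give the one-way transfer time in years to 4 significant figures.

t = 5.225 years

From the circular-orbit relation v² = μ/r at r = 3.186×10^8 km: μ = v²r = (20.41)² × 3.186×10^8 = 1.32719×10^11 km³/s².
In km: r₁ = 2.13 × 1.496×10^8 = 3.18648×10^8 km; r₂ = 7.43 × 1.496×10^8 = 1.111528×10^9 km.
The Hohmann ellipse has a_t = (r₁ + r₂)/2 = 7.15088×10^8 km.
By Kepler's third law the transfer-orbit period is T = 2π√(a_t³/μ), so t = T/2 = 1.649×10^8 s.
Converting: 1.649×10^8 s ÷ 3.15576×10^7 s/year (365.25 × 86400) = 5.225 years.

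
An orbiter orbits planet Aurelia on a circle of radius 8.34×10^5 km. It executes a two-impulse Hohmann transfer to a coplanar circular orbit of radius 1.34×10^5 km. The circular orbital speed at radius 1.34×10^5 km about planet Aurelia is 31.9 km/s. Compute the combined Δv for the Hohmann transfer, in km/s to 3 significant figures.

From the circular-orbit relation v² = μ/r at r = 1.34×10^5 km: μ = v²r = (31.9)² × 1.34×10^5 = 1.36360×10^8 km³/s².
The Hohmann ellipse has a_t = (r₁ + r₂)/2 = 4.840×10^5 km.
Circular speed at r₁: v₁ = √(μ/r₁) = √(1.36360×10^8/8.340×10^5) = 12.787 km/s.
Transfer-orbit speed at r₁ (vis-viva): v_a = √[μ(2/r₁ − 1/a_t)] = 6.7281 km/s.
First burn Δv₁ = |v_a − v₁| = 6.059 km/s.
At r₂, v₂ = √(μ/r₂) = 31.900 km/s.
Transfer-orbit speed at r₂: v_p = √[μ(2/r₂ − 1/a_t)] = 41.875 km/s.
Second burn Δv₂ = |v₂ − v_p| = 9.975 km/s.
Total Δv = Δv₁ + Δv₂ = 16.03 km/s.

Δv = 16.0 km/s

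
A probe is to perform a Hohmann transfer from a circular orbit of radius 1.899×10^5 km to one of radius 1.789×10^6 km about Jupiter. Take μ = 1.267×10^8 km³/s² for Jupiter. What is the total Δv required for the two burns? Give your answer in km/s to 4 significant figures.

Semi-major axis of the transfer orbit: a_t = (1.899×10^5 + 1.789×10^6)/2 = 9.8945×10^5 km.
At r₁ the circular-orbit speed is v₁ = √(μ/r₁) = 25.830 km/s.
On the transfer ellipse at r₁, v² = μ(2/r − 1/a) gives v_p = √[μ(2/r₁ − 1/a_t)] = 34.732 km/s.
First burn Δv₁ = |v_p − v₁| = 8.902 km/s.
At r₂, v₂ = √(μ/r₂) = 8.416 km/s.
Transfer-orbit speed at r₂: v_a = √[μ(2/r₂ − 1/a_t)] = 3.687 km/s.
Second burn Δv₂ = |v₂ − v_a| = 4.729 km/s.
Δv = Δv₁ + Δv₂ = 8.902 + 4.729 = 13.63 km/s.

Δv = 13.63 km/s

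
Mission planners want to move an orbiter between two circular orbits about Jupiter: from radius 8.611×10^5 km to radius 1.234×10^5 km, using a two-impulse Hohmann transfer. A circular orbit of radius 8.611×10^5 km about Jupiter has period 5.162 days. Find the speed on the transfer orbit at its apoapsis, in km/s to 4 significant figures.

From Kepler's third law T² = 4π²r³/μ at r = 8.611×10^5 km, T = 5.162 days = 5.162 × 86400 s = 4.459968×10^5 s: μ = 4π²r³/T² = 1.26723×10^8 km³/s².
Transfer-ellipse semi-major axis a_t = (r₁ + r₂)/2 = (8.611×10^5 + 1.234×10^5)/2 = 4.9225×10^5 km.
The apoapsis of the transfer ellipse is at r = 8.611×10^5 km.
From the vis-viva equation, v = √[μ(2/r − 1/a_t)] = 6.074 km/s.

v = 6.074 km/s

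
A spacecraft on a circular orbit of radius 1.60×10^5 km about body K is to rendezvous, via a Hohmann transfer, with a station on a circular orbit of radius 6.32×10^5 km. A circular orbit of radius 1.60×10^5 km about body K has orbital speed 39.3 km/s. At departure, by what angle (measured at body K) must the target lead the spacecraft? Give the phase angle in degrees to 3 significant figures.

From the circular-orbit relation v² = μ/r at r = 1.60×10^5 km: μ = v²r = (39.3)² × 1.60×10^5 = 2.47118×10^8 km³/s².
Transfer-ellipse semi-major axis a_t = (r₁ + r₂)/2 = (1.600×10^5 + 6.320×10^5)/2 = 3.960×10^5 km.
The half-period of the transfer ellipse is t = π√(a_t³/μ) = 49800 s.
Target angular speed ω₂ = √(μ/r₂³) = 3.129×10^-5 rad/s.
Angle swept by the target during transfer: ω₂·t = 1.5582 rad = 89.28°.
The spacecraft traverses 180° on the transfer ellipse, so the target must lead by 180° − 89.28° = 90.7°.

φ = 90.7°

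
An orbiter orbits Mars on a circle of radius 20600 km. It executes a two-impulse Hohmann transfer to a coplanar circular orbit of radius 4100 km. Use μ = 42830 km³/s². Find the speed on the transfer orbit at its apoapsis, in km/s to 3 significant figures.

Semi-major axis of the transfer orbit: a_t = (20600 + 4100)/2 = 12350 km.
The apoapsis of the transfer ellipse is at r = 20600 km.
From the vis-viva equation, v = √[μ(2/r − 1/a_t)] = 0.8308 km/s.

v = 0.831 km/s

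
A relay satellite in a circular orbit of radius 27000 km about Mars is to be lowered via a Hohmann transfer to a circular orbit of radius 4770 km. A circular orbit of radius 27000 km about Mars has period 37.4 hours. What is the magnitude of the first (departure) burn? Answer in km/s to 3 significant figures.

From Kepler's third law T² = 4π²r³/μ at r = 27000 km, T = 37.4 hours = 37.4 × 3600 s = 1.3464×10^5 s: μ = 4π²r³/T² = 42865.0 km³/s².
The Hohmann ellipse has a_t = (r₁ + r₂)/2 = 15885 km.
On the circular orbit at r = 27000 km, v_c = √(μ/r) = 1.260 km/s.
Transfer-orbit speed at the same r (vis-viva, a = a_t): v_t = √[μ(2/r − 1/a_t)] = 0.6905 km/s.
Δv₁ = |v_t − v_c| = |0.6905 − 1.260| = 0.5695 km/s.

Δv₁ = 0.570 km/s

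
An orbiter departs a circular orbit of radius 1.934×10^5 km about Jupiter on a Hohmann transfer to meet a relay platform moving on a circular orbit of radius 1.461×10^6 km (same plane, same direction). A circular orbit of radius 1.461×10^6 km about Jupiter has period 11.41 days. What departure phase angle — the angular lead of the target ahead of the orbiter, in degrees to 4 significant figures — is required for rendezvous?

φ = 103.3°

From Kepler's third law T² = 4π²r³/μ at r = 1.461×10^6 km, T = 11.41 days = 11.41 × 86400 s = 9.85824×10^5 s: μ = 4π²r³/T² = 1.26681×10^8 km³/s².
The Hohmann ellipse has a_t = (r₁ + r₂)/2 = 8.272×10^5 km.
The half-period of the transfer ellipse is t = π√(a_t³/μ) = 2.09995×10^5 s.
The target's mean motion on its circular orbit is ω₂ = √(μ/r₂³) = 6.37354×10^-6 rad/s.
Angle swept by the target during transfer: ω₂·t = 1.33841 rad = 76.69°.
Arrival is 180° from departure on the ellipse, so φ = 180° − 76.69° = 103.3°.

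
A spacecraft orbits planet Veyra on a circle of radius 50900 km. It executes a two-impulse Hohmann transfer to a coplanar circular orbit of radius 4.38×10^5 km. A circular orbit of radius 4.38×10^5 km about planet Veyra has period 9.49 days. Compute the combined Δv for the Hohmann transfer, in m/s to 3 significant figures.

From Kepler's third law T² = 4π²r³/μ at r = 4.38×10^5 km, T = 9.49 days = 9.49 × 86400 s = 8.19936×10^5 s: μ = 4π²r³/T² = 4.93426×10^6 km³/s².
Transfer-ellipse semi-major axis a_t = (r₁ + r₂)/2 = (50900 + 4.380×10^5)/2 = 2.4445×10^5 km.
At r₁ the circular-orbit speed is v₁ = √(μ/r₁) = 9.845827 km/s.
Transfer-orbit speed at r₁ (vis-viva): v_p = √[μ(2/r₁ − 1/a_t)] = 13.17936 km/s.
First burn Δv₁ = |v_p − v₁| = 3.3335 km/s.
Circular speed at r₂: v₂ = √(μ/r₂) = 3.3564 km/s.
Transfer-orbit speed at r₂: v_a = √[μ(2/r₂ − 1/a_t)] = 1.5316 km/s.
Second burn Δv₂ = |v₂ − v_a| = 1.8248 km/s.
Total Δv = Δv₁ + Δv₂ = 5.158 km/s.

Δv = 5160 m/s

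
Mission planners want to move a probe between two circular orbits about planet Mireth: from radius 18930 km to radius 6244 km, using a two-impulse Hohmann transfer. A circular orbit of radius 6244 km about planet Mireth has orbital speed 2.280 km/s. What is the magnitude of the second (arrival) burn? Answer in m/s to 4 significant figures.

Δv₂ = 516.1 m/s

From the circular-orbit relation v² = μ/r at r = 6244 km: μ = v²r = (2.280)² × 6244 = 32458.8 km³/s².
The Hohmann ellipse has a_t = (r₁ + r₂)/2 = 12587 km.
On the circular orbit at r = 6244 km, v_c = √(μ/r) = 2.2800 km/s.
Vis-viva on the transfer ellipse at r = 6244 km gives v_t = √[μ(2/r − 1/a_t)] = 2.7961 km/s.
Δv₂ = |v_t − v_c| = |2.7961 − 2.2800| = 0.5161 km/s.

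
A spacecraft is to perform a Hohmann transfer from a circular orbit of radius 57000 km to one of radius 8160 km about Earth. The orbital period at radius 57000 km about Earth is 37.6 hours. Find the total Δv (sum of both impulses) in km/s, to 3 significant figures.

From Kepler's third law T² = 4π²r³/μ at r = 57000 km, T = 37.6 hours = 37.6 × 3600 s = 1.3536×10^5 s: μ = 4π²r³/T² = 3.99028×10^5 km³/s².
Semi-major axis of the transfer orbit: a_t = (57000 + 8160)/2 = 32580 km.
Circular speed at r₁: v₁ = √(μ/r₁) = √(3.99028×10^5/57000) = 2.6458 km/s.
On the transfer ellipse at r₁, vis-viva equation gives v_a = √[μ(2/r₁ − 1/a_t)] = 1.3241 km/s.
First burn Δv₁ = |v_a − v₁| = 1.3217 km/s.
Circular speed at r₂: v₂ = √(μ/r₂) = 6.9929 km/s.
Transfer-orbit speed at r₂: v_p = √[μ(2/r₂ − 1/a_t)] = 9.2495 km/s.
Second burn Δv₂ = |v₂ − v_p| = 2.2566 km/s.
Total Δv = Δv₁ + Δv₂ = 3.578 km/s.

Δv = 3.58 km/s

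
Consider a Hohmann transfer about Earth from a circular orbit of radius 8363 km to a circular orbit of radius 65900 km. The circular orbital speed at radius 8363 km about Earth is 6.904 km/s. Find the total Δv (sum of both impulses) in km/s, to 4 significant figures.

From the circular-orbit relation v² = μ/r at r = 8363 km: μ = v²r = (6.904)² × 8363 = 3.98624×10^5 km³/s².
Semi-major axis of the transfer orbit: a_t = (8363 + 65900)/2 = 37131.5 km.
Circular speed at r₁: v₁ = √(μ/r₁) = √(3.98624×10^5/8363) = 6.904 km/s.
Transfer-orbit speed at r₁ (vis-viva): v_p = √[μ(2/r₁ − 1/a_t)] = 9.198 km/s.
First burn Δv₁ = |v_p − v₁| = 2.294 km/s.
At r₂, v₂ = √(μ/r₂) = 2.459 km/s.
Transfer-orbit speed at r₂: v_a = √[μ(2/r₂ − 1/a_t)] = 1.167 km/s.
Second burn Δv₂ = |v₂ − v_a| = 1.292 km/s.
Total Δv = Δv₁ + Δv₂ = 3.586 km/s.

Δv = 3.586 km/s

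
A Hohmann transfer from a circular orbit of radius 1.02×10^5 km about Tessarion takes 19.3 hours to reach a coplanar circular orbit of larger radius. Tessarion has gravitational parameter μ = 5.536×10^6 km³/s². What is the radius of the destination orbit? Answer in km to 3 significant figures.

r₂ = 1.77×10^5 km

Transfer time t = 19.3 hours = 69480 s, and t = π√(a_t³/μ).
So a_t = (μ t²/π²)^(1/3) = (5.536×10^6 × (69480)² / π²)^(1/3) = 1.3938×10^5 km.
Since a_t = (r₁ + r₂)/2, r₂ = 2a_t − r₁ = 2×1.3938×10^5 − 1.020×10^5 = 1.7676×10^5 km.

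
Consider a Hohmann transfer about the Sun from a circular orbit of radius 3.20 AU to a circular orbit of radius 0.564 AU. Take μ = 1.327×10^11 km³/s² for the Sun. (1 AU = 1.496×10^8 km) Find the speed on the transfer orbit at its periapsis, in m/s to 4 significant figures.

v = 51710 m/s

In km: r₁ = 3.20 × 1.496×10^8 = 4.7872×10^8 km; r₂ = 0.564 × 1.496×10^8 = 8.43744×10^7 km.
Transfer-ellipse semi-major axis a_t = (r₁ + r₂)/2 = (4.7872×10^8 + 8.43744×10^7)/2 = 2.815472×10^8 km.
The periapsis of the transfer ellipse is at r = 8.43744×10^7 km.
From the vis-viva equation, v = √[μ(2/r − 1/a_t)] = 51.71 km/s.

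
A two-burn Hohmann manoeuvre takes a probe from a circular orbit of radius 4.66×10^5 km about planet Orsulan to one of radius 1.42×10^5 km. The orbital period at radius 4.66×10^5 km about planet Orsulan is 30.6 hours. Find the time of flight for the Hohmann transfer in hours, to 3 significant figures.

From Kepler's third law T² = 4π²r³/μ at r = 4.66×10^5 km, T = 30.6 hours = 30.6 × 3600 s = 1.1016×10^5 s: μ = 4π²r³/T² = 3.29207×10^8 km³/s².
Semi-major axis of the transfer orbit: a_t = (4.660×10^5 + 1.420×10^5)/2 = 3.040×10^5 km.
Transfer time t = π√(a_t³/μ) = π√((3.040×10^5)³ / 3.29207×10^8) = 29020 s.
Converting: 29020 s ÷ 3600 s/hour = 8.06 hours.

t = 8.06 hours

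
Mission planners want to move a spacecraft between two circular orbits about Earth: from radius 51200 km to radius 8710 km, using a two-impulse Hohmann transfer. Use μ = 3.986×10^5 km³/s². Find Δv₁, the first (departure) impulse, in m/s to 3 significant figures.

Δv₁ = 1290 m/s

Semi-major axis of the transfer orbit: a_t = (51200 + 8710)/2 = 29955 km.
Circular speed at r = 51200 km: v_c = √(μ/r) = 2.7902 km/s.
Transfer-orbit speed at the same r (vis-viva, a = a_t): v_t = √[μ(2/r − 1/a_t)] = 1.5046 km/s.
Δv₁ = |v_t − v_c| = |1.5046 − 2.7902| = 1.286 km/s.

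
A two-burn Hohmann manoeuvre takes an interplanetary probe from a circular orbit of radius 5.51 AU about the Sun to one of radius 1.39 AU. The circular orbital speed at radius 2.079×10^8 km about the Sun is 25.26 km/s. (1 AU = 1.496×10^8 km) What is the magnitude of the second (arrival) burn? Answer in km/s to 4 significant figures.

From the circular-orbit relation v² = μ/r at r = 2.079×10^8 km: μ = v²r = (25.26)² × 2.079×10^8 = 1.32654×10^11 km³/s².
In km: r₁ = 5.51 × 1.496×10^8 = 8.24296×10^8 km; r₂ = 1.39 × 1.496×10^8 = 2.07944×10^8 km.
Transfer-ellipse semi-major axis a_t = (r₁ + r₂)/2 = (8.24296×10^8 + 2.07944×10^8)/2 = 5.1612×10^8 km.
On the circular orbit at r = 2.07944×10^8 km, v_c = √(μ/r) = 25.257 km/s.
Transfer-orbit speed at the same r (vis-viva, a = a_t): v_t = √[μ(2/r − 1/a_t)] = 31.919 km/s.
Δv₂ = |v_t − v_c| = |31.919 − 25.257| = 6.662 km/s.

Δv₂ = 6.662 km/s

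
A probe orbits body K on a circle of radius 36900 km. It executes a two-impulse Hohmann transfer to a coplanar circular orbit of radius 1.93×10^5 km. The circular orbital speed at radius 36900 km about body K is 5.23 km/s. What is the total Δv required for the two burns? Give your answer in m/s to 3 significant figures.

Δv = 2540 m/s

From the circular-orbit relation v² = μ/r at r = 36900 km: μ = v²r = (5.23)² × 36900 = 1.00932×10^6 km³/s².
Semi-major axis of the transfer orbit: a_t = (36900 + 1.930×10^5)/2 = 1.1495×10^5 km.
Circular speed at r₁: v₁ = √(μ/r₁) = √(1.00932×10^6/36900) = 5.230 km/s.
On the transfer ellipse at r₁, vis-viva equation gives v_p = √[μ(2/r₁ − 1/a_t)] = 6.777 km/s.
First burn Δv₁ = |v_p − v₁| = 1.547 km/s.
At r₂, v₂ = √(μ/r₂) = 2.28684 km/s.
Transfer-orbit speed at r₂: v_a = √[μ(2/r₂ − 1/a_t)] = 1.29567 km/s.
Second burn Δv₂ = |v₂ − v_a| = 0.9912 km/s.
Total Δv = Δv₁ + Δv₂ = 2.538 km/s.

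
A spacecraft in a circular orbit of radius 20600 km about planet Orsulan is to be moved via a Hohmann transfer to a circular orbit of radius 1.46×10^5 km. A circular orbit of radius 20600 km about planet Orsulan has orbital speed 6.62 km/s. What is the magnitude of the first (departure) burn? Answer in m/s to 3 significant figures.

From the circular-orbit relation v² = μ/r at r = 20600 km: μ = v²r = (6.62)² × 20600 = 9.02783×10^5 km³/s².
Transfer-ellipse semi-major axis a_t = (r₁ + r₂)/2 = (20600 + 1.460×10^5)/2 = 83300 km.
On the circular orbit at r = 20600 km, v_c = √(μ/r) = 6.620 km/s.
Transfer-orbit speed at the same r (vis-viva, a = a_t): v_t = √[μ(2/r − 1/a_t)] = 8.764 km/s.
Δv₁ = |v_t − v_c| = |8.764 − 6.620| = 2.144 km/s.

Δv₁ = 2140 m/s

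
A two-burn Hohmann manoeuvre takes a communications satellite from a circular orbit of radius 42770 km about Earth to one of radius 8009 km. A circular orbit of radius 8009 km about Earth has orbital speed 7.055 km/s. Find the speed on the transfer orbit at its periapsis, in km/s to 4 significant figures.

From the circular-orbit relation v² = μ/r at r = 8009 km: μ = v²r = (7.055)² × 8009 = 3.98632×10^5 km³/s².
The Hohmann ellipse has a_t = (r₁ + r₂)/2 = 25389.5 km.
At periapsis, r = 8009 km.
Applying v² = μ(2/r − 1/a_t): v = 9.157 km/s.

v = 9.157 km/s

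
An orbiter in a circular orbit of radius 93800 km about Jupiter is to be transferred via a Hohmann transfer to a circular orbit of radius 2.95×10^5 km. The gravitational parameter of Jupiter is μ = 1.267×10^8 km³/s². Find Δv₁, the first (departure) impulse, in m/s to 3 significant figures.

Semi-major axis of the transfer orbit: a_t = (93800 + 2.950×10^5)/2 = 1.944×10^5 km.
Circular speed at r = 93800 km: v_c = √(μ/r) = 36.7525 km/s.
Vis-viva on the transfer ellipse at r = 93800 km gives v_t = √[μ(2/r − 1/a_t)] = 45.2741 km/s.
Δv₁ = |v_t − v_c| = |45.2741 − 36.7525| = 8.522 km/s.

Δv₁ = 8520 m/s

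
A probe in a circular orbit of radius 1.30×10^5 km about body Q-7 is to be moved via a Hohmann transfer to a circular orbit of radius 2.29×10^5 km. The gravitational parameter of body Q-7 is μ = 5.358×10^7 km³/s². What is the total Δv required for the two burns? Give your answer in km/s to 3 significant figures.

The Hohmann ellipse has a_t = (r₁ + r₂)/2 = 1.795×10^5 km.
At r₁ the circular-orbit speed is v₁ = √(μ/r₁) = 20.302 km/s.
Transfer-orbit speed at r₁ (vis-viva equation): v_p = √[μ(2/r₁ − 1/a_t)] = 22.931 km/s.
First burn Δv₁ = |v_p − v₁| = 2.629 km/s.
At r₂, v₂ = √(μ/r₂) = 15.296 km/s.
Transfer-orbit speed at r₂: v_a = √[μ(2/r₂ − 1/a_t)] = 13.017 km/s.
Second burn Δv₂ = |v₂ − v_a| = 2.279 km/s.
Δv = Δv₁ + Δv₂ = 2.629 + 2.279 = 4.908 km/s.

Δv = 4.91 km/s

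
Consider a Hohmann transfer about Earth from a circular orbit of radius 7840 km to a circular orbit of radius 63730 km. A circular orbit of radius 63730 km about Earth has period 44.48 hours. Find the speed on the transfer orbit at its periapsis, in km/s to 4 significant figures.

From Kepler's third law T² = 4π²r³/μ at r = 63730 km, T = 44.48 hours = 44.48 × 3600 s = 1.60128×10^5 s: μ = 4π²r³/T² = 3.98526×10^5 km³/s².
Semi-major axis of the transfer orbit: a_t = (7840 + 63730)/2 = 35785 km.
The periapsis of the transfer ellipse is at r = 7840 km.
Applying v² = μ(2/r − 1/a_t): v = 9.515 km/s.

v = 9.515 km/s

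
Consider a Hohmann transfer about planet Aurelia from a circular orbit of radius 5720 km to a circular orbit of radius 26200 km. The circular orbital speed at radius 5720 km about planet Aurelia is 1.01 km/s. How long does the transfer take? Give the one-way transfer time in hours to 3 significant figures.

t = 23.0 hours

From the circular-orbit relation v² = μ/r at r = 5720 km: μ = v²r = (1.01)² × 5720 = 5834.97 km³/s².
The Hohmann ellipse has a_t = (r₁ + r₂)/2 = 15960 km.
Half the transfer-orbit period gives t = π√(a_t³/μ) = 82920 s.
Converting: 82920 s ÷ 3600 s/hour = 23.0 hours.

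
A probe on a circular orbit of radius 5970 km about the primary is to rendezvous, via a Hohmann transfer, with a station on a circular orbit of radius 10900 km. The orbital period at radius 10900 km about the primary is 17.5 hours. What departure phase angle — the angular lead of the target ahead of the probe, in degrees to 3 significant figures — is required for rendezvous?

From Kepler's third law T² = 4π²r³/μ at r = 10900 km, T = 17.5 hours = 17.5 × 3600 s = 63000 s: μ = 4π²r³/T² = 12881.3 km³/s².
Transfer-ellipse semi-major axis a_t = (r₁ + r₂)/2 = (5970 + 10900)/2 = 8435 km.
Transfer time t = π√(a_t³/μ) = 21443.6 s.
The target's mean motion on its circular orbit is ω₂ = √(μ/r₂³) = 9.97331×10^-5 rad/s.
Angle swept by the target during transfer: ω₂·t = 2.1386 rad = 122.5°.
The probe traverses 180° on the transfer ellipse, so the target must lead by 180° − 122.5° = 57.5°.

φ = 57.5°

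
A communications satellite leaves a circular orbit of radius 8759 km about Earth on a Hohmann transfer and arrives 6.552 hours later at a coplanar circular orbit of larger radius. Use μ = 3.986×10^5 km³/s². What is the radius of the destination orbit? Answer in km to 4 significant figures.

r₂ = 47680 km

Transfer time t = 6.552 hours = 23587.2 s, and t = π√(a_t³/μ).
So a_t = (μ t²/π²)^(1/3) = (3.986×10^5 × (23587.2)² / π²)^(1/3) = 28218 km.
Since a_t = (r₁ + r₂)/2, r₂ = 2a_t − r₁ = 2×28218 − 8759 = 47677 km.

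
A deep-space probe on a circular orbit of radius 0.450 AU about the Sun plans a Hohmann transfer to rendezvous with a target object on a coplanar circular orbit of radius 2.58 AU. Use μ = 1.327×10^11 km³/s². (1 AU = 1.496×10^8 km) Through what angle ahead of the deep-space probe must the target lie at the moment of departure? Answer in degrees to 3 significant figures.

In km: r₁ = 0.450 × 1.496×10^8 = 6.732×10^7 km; r₂ = 2.58 × 1.496×10^8 = 3.85968×10^8 km.
The Hohmann ellipse has a_t = (r₁ + r₂)/2 = 2.26644×10^8 km.
Transfer time t = π√(a_t³/μ) = 2.94260×10^7 s.
Target angular speed ω₂ = √(μ/r₂³) = 4.80406×10^-8 rad/s.
Angle swept by the target during transfer: ω₂·t = 1.41364 rad = 81.00°.
Arrival is 180° from departure on the ellipse, so φ = 180° − 81.00° = 99.0°.

φ = 99.0°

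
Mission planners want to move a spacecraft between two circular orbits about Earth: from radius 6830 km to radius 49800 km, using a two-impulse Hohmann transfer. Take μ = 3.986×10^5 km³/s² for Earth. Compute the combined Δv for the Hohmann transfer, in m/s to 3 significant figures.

Transfer-ellipse semi-major axis a_t = (r₁ + r₂)/2 = (6830 + 49800)/2 = 28315 km.
At r₁ the circular-orbit speed is v₁ = √(μ/r₁) = 7.6394 km/s.
On the transfer ellipse at r₁, v² = μ(2/r − 1/a) gives v_p = √[μ(2/r₁ − 1/a_t)] = 10.131 km/s.
First burn Δv₁ = |v_p − v₁| = 2.492 km/s.
At r₂, v₂ = √(μ/r₂) = 2.829 km/s.
Transfer-orbit speed at r₂: v_a = √[μ(2/r₂ − 1/a_t)] = 1.389 km/s.
Second burn Δv₂ = |v₂ − v_a| = 1.440 km/s.
Total Δv = Δv₁ + Δv₂ = 3.932 km/s.

Δv = 3930 m/s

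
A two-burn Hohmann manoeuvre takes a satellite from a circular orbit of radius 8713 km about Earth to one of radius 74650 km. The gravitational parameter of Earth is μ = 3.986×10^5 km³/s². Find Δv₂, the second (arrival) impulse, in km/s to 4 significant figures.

Δv₂ = 1.254 km/s

The Hohmann ellipse has a_t = (r₁ + r₂)/2 = 41681.5 km.
On the circular orbit at r = 74650 km, v_c = √(μ/r) = 2.3108 km/s.
Vis-viva on the transfer ellipse at r = 74650 km gives v_t = √[μ(2/r − 1/a_t)] = 1.0565 km/s.
Δv₂ = |v_t − v_c| = |1.0565 − 2.3108| = 1.254 km/s.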